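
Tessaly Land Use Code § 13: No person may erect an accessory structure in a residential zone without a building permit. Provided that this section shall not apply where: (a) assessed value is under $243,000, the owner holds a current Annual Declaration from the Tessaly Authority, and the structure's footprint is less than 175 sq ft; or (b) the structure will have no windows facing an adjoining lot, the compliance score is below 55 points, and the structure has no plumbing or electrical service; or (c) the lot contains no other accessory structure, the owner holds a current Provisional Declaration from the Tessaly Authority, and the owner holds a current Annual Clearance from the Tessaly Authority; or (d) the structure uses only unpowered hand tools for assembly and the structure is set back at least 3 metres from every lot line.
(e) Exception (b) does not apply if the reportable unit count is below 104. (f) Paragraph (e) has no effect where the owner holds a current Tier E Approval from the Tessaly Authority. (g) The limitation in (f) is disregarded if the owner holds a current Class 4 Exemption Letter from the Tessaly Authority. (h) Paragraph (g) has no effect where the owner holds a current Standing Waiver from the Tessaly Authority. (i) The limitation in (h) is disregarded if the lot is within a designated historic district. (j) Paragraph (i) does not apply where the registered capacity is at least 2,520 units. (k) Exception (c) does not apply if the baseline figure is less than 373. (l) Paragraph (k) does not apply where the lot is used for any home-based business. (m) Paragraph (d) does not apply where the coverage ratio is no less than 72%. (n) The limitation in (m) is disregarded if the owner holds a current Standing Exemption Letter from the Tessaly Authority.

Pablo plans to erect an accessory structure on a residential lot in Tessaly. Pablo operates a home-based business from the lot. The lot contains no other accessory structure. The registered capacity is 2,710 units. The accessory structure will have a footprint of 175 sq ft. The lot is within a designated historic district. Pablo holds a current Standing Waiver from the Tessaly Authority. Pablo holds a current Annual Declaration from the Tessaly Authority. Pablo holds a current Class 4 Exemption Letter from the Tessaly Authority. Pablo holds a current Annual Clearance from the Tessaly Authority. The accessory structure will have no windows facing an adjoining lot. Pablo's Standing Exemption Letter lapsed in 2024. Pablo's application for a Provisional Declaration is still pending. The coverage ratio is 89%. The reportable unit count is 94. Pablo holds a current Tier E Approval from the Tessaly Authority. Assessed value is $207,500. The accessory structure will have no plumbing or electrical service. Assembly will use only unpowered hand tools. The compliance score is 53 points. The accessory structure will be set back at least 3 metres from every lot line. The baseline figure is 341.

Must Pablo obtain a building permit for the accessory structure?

No — exception (b) applies; Pablo does not need a building permit.

Exception (a) requires that the structure's footprint is less than 175 sq ft; but the structure's footprint is 175 sq ft, not less than 175 sq ft, so (a) is unavailable.
Exception (b): no windows face an adjoining lot; the compliance score is 53 points, below the 55 points limit; there is no plumbing or electrical service — every condition holds. Under paragraphs (e)–(j): (e) would limit (b) — the reportable unit count is 94, below the 104 limit — but (f) sets (e) aside: (f) operates against (e): a current Tier E Approval is held. (g) is engaged (a current Class 4 Exemption Letter is held), but is itself disapplied by (h): (h) operates against (g): a current Standing Waiver is held. (i) is engaged (the lot is in a historic district), but yields to (j): (j) operates — the registered capacity is 2,710 units, meeting the 2,520 units threshold. So (b) applies.
Exception (c) requires that the owner holds a current Provisional Declaration from the Tessaly Authority; but the Provisional Declaration is not current, so (c) is unavailable.
All of (d)'s requirements are met (assembly uses only hand tools; the setback is at least 3 m on every side). But applying paragraphs (m)–(n): (m) is triggered — the coverage ratio is 89%, meeting the 72% threshold. (n), which would lift (m), is not engaged — there is no Standing Exemption Letter in force. (d) is therefore removed.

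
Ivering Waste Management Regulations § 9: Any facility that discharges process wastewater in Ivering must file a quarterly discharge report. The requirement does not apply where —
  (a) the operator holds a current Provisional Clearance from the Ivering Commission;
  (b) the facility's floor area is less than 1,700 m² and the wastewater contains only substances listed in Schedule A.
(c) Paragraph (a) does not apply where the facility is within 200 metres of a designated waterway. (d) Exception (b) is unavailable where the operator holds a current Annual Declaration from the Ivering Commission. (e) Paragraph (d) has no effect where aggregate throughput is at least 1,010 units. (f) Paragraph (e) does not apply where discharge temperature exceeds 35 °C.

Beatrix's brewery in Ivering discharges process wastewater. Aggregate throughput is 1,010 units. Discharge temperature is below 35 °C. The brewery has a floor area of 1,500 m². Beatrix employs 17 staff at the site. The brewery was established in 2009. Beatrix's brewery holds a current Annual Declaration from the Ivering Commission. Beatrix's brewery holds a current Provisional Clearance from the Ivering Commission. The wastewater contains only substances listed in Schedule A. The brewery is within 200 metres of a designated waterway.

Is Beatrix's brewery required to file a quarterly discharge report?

Exception (a): a current Provisional Clearance is held — every condition holds. But applying paragraph (c): (c) is triggered — the brewery is within 200 m of a designated waterway. (a) is therefore removed.
Exception (b)'s conditions are all satisfied: the facility's floor area is 1,500 m², less than the 1,700 m² limit; the wastewater is Schedule-A-only. As to paragraphs (d)–(f): (d) would limit (b) — a current Annual Declaration is held — but (e) sets (d) aside: (e) operates against (d): aggregate throughput is 1,010 units, meeting the 1,010 units threshold. (f) is not engaged (discharge temperature is below 35 °C), so (e) stands. Exception (b) stands.

No — exception (b) applies; Beatrix's brewery is not required to file a quarterly discharge report.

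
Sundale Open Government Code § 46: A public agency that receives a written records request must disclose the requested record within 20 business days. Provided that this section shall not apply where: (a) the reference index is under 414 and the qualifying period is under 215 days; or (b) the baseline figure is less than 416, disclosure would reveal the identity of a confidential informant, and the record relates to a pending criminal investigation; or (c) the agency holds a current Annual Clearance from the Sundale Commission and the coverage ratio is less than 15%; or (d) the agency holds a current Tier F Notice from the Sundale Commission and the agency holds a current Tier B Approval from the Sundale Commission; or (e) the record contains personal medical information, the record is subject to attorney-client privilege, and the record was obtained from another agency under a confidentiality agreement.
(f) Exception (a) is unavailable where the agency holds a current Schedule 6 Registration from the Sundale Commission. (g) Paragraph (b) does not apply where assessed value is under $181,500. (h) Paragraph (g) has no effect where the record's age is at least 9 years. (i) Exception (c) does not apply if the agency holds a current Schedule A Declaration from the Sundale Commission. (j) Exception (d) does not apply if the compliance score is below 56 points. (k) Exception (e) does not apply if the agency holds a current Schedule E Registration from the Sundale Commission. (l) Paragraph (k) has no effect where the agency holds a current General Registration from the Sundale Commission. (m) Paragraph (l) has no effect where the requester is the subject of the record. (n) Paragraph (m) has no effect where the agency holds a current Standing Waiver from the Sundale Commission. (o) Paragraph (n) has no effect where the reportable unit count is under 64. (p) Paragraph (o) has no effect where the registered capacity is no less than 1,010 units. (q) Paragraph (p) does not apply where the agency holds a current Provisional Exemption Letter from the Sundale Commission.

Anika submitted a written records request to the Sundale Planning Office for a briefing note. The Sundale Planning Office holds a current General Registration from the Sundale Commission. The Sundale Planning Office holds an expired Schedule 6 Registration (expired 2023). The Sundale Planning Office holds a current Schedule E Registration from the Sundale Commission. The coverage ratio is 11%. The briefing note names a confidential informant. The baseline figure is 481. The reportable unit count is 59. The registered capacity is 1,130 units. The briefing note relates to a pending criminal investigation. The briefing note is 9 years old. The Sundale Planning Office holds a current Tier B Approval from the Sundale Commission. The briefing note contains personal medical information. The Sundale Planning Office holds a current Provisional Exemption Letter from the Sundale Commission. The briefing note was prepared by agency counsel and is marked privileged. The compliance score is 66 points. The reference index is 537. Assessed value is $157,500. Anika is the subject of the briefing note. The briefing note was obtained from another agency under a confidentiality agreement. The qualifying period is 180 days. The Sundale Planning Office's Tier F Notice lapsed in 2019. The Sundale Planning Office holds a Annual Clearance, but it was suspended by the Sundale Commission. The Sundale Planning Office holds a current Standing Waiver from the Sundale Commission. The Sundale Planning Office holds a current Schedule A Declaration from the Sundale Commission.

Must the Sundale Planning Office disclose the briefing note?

Yes — the Sundale Planning Office must disclose the briefing note.

Exception (a) requires that the reference index is under 414; but the reference index is 537, not under 414, so (a) is unavailable.
Exception (b) fails — the baseline figure is 481, not less than 416.
Exception (c) fails — no current Annual Clearance is held.
Exception (d) fails — the Tier F Notice is not current.
Exception (e): the briefing note contains personal medical information; the briefing note is privileged; the briefing note was obtained under a confidentiality agreement — every condition holds. But: (k) operates against (e): a current Schedule E Registration is held. (l) would limit (k) — a current General Registration is held — but (m) sets (l) aside: (m) operates against (l): Anika is the subject of the briefing note. (n) would limit (m) — a current Standing Waiver is held — but (o) sets (n) aside: (o) operates against (n): the reportable unit count is 59, under the 64 limit. (p) would limit (o) — the registered capacity is 1,130 units, meeting the 1,010 units threshold — but (q) sets (p) aside: (q) operates against (p): a current Provisional Exemption Letter is held. Exception (e) does not apply.
None of the exceptions is available; § 46 applies in full.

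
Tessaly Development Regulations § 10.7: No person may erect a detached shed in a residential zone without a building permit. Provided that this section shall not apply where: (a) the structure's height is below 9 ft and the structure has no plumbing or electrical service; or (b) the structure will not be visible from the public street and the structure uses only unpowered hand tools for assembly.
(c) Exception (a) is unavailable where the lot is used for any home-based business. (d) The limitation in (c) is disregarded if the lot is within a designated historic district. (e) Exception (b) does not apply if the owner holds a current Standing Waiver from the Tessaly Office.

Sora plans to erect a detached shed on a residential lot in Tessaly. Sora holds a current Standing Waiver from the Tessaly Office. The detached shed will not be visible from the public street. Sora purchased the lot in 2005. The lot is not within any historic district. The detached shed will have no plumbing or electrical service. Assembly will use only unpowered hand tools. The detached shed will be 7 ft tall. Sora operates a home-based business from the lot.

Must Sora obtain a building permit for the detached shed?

All of (a)'s requirements are met (the structure's height is 7 ft, below the 9 ft limit; there is no plumbing or electrical service). However, paragraphs (c)–(d) must be considered: (c) operates — a home-based business operates on the lot. (d) is not triggered (the lot is not in a historic district), so (c) stands. (a) is therefore removed.
Exception (b) is satisfied on its face — the structure will not be visible from the street; assembly uses only hand tools. Turning to paragraph (e): (e) operates against (b): a current Standing Waiver is held. (b) is therefore removed.
No exception displaces § 10.7.

Yes — Sora must obtain a building permit.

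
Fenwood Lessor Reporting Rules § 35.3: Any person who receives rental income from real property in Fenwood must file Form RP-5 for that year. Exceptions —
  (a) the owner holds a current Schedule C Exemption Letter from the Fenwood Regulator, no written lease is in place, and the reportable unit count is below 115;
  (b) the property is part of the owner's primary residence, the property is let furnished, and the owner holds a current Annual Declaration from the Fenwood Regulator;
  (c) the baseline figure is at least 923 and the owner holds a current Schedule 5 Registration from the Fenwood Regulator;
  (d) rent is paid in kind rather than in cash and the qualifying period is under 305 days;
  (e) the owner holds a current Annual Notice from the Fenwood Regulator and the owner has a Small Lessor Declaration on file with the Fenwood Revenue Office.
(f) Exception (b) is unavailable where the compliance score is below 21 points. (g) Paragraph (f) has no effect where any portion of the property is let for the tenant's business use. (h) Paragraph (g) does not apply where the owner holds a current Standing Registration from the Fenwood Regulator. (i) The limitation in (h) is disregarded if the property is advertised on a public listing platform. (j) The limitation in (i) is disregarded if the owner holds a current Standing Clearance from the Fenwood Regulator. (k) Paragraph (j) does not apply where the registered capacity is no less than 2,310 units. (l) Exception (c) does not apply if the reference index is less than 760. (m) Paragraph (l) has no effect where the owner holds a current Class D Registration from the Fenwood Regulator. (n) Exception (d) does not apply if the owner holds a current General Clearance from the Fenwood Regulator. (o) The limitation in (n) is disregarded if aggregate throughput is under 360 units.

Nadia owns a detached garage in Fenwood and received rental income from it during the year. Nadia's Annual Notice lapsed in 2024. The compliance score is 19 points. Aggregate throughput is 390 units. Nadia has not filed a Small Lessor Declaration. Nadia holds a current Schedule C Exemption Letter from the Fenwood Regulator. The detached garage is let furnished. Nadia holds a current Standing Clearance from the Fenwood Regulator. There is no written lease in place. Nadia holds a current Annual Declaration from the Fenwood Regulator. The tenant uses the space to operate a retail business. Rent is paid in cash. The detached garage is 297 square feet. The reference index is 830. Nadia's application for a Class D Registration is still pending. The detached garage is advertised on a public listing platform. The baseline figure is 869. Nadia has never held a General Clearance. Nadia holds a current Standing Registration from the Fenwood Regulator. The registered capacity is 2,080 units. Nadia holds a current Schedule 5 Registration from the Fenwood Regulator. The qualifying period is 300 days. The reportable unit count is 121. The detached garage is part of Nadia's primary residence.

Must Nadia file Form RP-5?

Yes — Nadia must file Form RP-5.

Exception (a) does not apply: the reportable unit count is 121, not below 115.
Exception (b): the detached garage is part of the primary residence; the property is let furnished; a current Annual Declaration is held — every condition holds. But applying paragraphs (f)–(k): (f) applies — the compliance score is 19 points, below the 21 points limit. (g) would limit (f) — the space is let for business use — but (h) sets (g) aside: (h) operates against (g): a current Standing Registration is held. (i) would limit (h) — the property is publicly advertised — but (j) sets (i) aside: (j) is engaged — a current Standing Clearance is held. (k) does not operate here (the registered capacity is 2,080 units, short of 2,310 units), so (j) stands. Exception (b) does not apply.
Exception (c) fails — the baseline figure is 869, short of 923.
Exception (d) requires that rent is paid in kind rather than in cash; but rent is paid in cash, so (d) is unavailable.
Exception (e) does not apply: there is no Annual Notice in force.
Every exception is unavailable, so the rule governs.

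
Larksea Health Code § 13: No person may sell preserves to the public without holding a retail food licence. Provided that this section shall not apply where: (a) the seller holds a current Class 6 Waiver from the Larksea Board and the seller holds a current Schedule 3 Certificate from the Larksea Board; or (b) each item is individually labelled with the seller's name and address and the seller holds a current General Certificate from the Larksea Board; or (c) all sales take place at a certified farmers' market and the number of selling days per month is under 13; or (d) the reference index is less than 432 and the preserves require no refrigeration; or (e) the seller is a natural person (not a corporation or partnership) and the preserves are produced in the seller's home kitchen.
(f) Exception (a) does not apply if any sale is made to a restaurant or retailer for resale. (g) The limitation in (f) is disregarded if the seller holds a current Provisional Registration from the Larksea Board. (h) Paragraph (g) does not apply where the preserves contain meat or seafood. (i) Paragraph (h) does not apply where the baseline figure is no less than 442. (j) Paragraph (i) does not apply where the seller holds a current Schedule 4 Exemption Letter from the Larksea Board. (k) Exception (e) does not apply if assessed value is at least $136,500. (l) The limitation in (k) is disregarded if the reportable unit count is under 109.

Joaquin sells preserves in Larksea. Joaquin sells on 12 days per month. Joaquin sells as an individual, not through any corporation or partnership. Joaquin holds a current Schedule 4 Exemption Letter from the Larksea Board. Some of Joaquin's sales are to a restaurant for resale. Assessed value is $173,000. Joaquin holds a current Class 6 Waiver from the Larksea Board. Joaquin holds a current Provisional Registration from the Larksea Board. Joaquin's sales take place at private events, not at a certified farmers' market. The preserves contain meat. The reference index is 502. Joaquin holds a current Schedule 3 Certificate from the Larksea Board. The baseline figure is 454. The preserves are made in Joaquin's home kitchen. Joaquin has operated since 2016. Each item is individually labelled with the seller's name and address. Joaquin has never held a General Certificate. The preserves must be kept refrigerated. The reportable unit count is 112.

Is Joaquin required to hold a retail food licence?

Exception (a)'s conditions are all satisfied: a current Class 6 Waiver is held; a current Schedule 3 Certificate is held. Turning to paragraphs (f)–(j): (f) operates against (a): some sales are to a restaurant for resale. (g) would limit (f) — a current Provisional Registration is held — but (h) sets (g) aside: (h) applies — the preserves contain meat. (i) is engaged (the baseline figure is 454, meeting the 442 threshold), but is itself disapplied by (j): (j) is triggered — a current Schedule 4 Exemption Letter is held. So (a) is unavailable.
Exception (b) fails — the General Certificate is not current.
Exception (c) does not apply: sales are at private events, not a certified farmers' market.
Exception (d) does not apply: the reference index is 502, not less than 432.
Exception (e) is satisfied on its face — the seller is a natural person; the preserves are home-kitchen produced. Turning to paragraphs (k)–(l): (k) applies — assessed value is $173,000, meeting the $136,500 threshold. (l) is not triggered (the reportable unit count is 112, not under 109), so (k) stands. (e) is therefore removed.
No exception is made out. Joaquin falls within the general rule.

Yes — Joaquin must hold a retail food licence.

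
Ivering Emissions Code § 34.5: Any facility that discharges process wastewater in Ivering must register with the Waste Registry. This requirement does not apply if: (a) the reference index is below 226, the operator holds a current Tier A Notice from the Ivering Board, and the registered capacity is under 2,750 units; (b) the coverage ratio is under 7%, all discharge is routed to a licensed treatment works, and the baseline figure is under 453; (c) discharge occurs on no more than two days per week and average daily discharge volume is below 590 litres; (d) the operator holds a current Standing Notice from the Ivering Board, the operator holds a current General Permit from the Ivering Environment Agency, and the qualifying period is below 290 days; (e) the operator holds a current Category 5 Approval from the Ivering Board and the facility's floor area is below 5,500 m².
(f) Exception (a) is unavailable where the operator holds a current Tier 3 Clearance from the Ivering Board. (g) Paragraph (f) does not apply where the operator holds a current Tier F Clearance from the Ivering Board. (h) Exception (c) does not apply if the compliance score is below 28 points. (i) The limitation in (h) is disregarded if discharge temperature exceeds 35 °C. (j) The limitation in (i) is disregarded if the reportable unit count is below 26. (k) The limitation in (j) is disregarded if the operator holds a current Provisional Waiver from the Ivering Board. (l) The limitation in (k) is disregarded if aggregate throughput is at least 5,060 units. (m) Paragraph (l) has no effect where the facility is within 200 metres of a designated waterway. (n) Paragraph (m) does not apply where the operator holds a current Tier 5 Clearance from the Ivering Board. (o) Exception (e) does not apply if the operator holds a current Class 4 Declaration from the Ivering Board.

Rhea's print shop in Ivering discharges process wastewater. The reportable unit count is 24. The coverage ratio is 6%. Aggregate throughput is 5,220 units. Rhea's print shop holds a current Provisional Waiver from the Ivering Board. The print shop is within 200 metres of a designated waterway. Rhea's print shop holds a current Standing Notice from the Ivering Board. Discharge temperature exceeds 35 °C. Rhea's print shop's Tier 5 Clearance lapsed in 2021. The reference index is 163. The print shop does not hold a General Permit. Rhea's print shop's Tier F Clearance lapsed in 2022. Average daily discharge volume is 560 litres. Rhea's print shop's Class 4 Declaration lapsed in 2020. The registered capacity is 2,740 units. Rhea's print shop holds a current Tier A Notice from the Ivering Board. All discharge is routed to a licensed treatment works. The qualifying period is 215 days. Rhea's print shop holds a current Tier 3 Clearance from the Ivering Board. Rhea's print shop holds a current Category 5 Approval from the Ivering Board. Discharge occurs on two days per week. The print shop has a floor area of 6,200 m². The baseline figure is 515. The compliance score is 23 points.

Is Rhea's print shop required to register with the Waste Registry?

Exception (a) is satisfied on its face — the reference index is 163, below the 226 limit; a current Tier A Notice is held; the registered capacity is 2,740 units, under the 2,750 units limit. Turning to paragraphs (f)–(g): (f) operates against (a): a current Tier 3 Clearance is held. (g), which would lift (f), is not triggered — no current Tier F Clearance is held. (a) is therefore removed.
Exception (b) fails — the baseline figure is 515, not under 453.
Exception (c): discharge occurs on no more than two days per week; average daily discharge volume is 560 litres, below the 590 litres limit — every condition holds. As to paragraphs (h)–(n): (h) operates (the compliance score is 23 points, below the 28 points limit), but yields to (i): (i) operates against (h): discharge temperature exceeds 35 °C. (j) would limit (i) — the reportable unit count is 24, below the 26 limit — but (k) sets (j) aside: (k) operates against (j): a current Provisional Waiver is held. (l) would limit (k) — aggregate throughput is 5,220 units, meeting the 5,060 units threshold — but (m) sets (l) aside: (m) operates against (l): the print shop is within 200 m of a designated waterway. (n) is not engaged (no current Tier 5 Clearance is held), so (m) stands. So (c) applies.
Exception (d) does not apply: no General Permit is held.
Exception (e) fails — the facility's floor area is 6,200 m², not below 5,500 m².

No — exception (c) applies; Rhea's print shop is not required to register with the Waste Registry.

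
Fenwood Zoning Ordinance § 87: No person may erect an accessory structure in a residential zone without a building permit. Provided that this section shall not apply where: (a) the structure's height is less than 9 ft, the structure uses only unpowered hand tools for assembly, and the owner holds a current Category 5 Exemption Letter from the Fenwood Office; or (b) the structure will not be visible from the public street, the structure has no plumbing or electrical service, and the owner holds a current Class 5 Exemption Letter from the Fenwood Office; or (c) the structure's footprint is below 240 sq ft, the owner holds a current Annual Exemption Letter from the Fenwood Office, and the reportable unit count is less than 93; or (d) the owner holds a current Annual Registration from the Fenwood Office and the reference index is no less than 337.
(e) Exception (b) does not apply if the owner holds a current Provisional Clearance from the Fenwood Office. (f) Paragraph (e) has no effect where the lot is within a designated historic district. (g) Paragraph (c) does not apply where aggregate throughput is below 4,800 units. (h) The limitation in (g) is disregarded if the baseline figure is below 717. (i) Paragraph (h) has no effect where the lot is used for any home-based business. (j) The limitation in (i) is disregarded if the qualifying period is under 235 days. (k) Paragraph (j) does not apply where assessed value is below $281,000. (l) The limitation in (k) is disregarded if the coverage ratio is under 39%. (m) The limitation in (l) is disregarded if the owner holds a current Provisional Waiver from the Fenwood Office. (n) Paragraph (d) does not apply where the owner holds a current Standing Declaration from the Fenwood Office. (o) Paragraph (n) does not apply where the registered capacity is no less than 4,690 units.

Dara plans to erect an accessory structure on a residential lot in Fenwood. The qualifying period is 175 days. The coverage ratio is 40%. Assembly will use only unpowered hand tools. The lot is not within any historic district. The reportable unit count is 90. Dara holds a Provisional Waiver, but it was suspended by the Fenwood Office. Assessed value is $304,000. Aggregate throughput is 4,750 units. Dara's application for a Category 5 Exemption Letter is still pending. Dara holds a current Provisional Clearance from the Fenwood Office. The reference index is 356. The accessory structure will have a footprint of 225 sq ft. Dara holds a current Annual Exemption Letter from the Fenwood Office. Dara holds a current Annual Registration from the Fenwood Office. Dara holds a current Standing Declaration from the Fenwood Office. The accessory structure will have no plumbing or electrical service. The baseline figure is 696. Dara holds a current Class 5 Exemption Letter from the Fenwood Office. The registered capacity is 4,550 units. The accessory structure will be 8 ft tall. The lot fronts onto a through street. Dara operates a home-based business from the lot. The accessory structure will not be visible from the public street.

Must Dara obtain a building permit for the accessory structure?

Exception (a) requires that the owner holds a current Category 5 Exemption Letter from the Fenwood Office; but the Category 5 Exemption Letter is not current, so (a) is unavailable.
All of (b)'s requirements are met (the structure will not be visible from the street; there is no plumbing or electrical service; a current Class 5 Exemption Letter is held). However, paragraphs (e)–(f) must be considered: (e) operates — a current Provisional Clearance is held. (f) is not engaged (the lot is not in a historic district), so (e) stands. Exception (b) does not apply.
Exception (c)'s conditions are all satisfied: the structure's footprint is 225 sq ft, below the 240 sq ft limit; a current Annual Exemption Letter is held; the reportable unit count is 90, less than the 93 limit. Under paragraphs (g)–(m): (g) would limit (c) — aggregate throughput is 4,750 units, below the 4,800 units limit — but (h) sets (g) aside: (h) operates against (g): the baseline figure is 696, below the 717 limit. (i) would limit (h) — a home-based business operates on the lot — but (j) sets (i) aside: (j) is engaged — the qualifying period is 175 days, under the 235 days limit. (k), which would lift (j), is not engaged — assessed value is $304,000, not below $281,000. So (c) applies.
Exception (d) is satisfied on its face — a current Annual Registration is held; the reference index is 356, meeting the 337 threshold. But: (n) is engaged — a current Standing Declaration is held. (o) is inapplicable (the registered capacity is 4,550 units, short of 4,690 units), so (n) stands. Exception (d) does not apply.

No — exception (c) applies; Dara does not need a building permit.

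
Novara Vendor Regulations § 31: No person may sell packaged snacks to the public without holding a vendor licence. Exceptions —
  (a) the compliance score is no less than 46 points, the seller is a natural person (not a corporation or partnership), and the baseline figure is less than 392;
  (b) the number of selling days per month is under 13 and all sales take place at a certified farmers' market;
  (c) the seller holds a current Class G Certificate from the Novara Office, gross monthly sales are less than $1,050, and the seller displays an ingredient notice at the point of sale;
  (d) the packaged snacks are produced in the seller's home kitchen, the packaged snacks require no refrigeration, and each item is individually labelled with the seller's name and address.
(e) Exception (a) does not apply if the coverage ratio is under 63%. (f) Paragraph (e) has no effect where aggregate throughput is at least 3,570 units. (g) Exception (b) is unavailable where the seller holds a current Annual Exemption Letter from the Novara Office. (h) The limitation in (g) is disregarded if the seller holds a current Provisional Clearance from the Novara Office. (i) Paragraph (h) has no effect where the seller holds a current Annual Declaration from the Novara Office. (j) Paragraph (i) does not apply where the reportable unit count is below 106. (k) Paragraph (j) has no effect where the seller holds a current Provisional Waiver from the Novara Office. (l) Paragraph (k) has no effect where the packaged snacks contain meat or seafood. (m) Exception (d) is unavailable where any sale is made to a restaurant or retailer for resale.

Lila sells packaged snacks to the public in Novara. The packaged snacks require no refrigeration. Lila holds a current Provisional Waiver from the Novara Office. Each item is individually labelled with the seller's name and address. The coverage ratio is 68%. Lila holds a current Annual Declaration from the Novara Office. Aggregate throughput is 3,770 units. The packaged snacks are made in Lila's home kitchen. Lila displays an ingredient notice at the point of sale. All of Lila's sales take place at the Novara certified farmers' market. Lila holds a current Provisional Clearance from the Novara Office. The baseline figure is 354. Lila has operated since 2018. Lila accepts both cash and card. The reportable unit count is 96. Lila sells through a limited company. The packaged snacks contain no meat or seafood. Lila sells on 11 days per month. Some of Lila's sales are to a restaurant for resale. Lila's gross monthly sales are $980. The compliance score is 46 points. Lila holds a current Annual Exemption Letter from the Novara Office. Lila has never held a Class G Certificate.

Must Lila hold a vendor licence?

Exception (a) requires that the seller is a natural person (not a corporation or partnership); but the seller operates through a limited company, so (a) is unavailable.
Exception (b)'s conditions are all satisfied: the number of selling days per month is 11, under the 13 limit; all sales are at a certified farmers' market. Turning to paragraphs (g)–(l): (g) operates against (b): a current Annual Exemption Letter is held. (h) would limit (g) — a current Provisional Clearance is held — but (i) sets (h) aside: (i) operates — a current Annual Declaration is held. (j) operates (the reportable unit count is 96, below the 106 limit), but yields to (k): (k) operates against (j): a current Provisional Waiver is held. (l) is not triggered (the packaged snacks contain no meat or seafood), so (k) stands. Exception (b) does not apply.
Exception (c) does not apply: there is no Class G Certificate in force.
Exception (d): the packaged snacks are home-kitchen produced; the packaged snacks are shelf-stable; items are individually labelled — every condition holds. Turning to paragraph (m): (m) operates — some sales are to a restaurant for resale. (d) is therefore removed.
Every exception is unavailable, so the rule governs.

Yes — Lila must hold a vendor licence.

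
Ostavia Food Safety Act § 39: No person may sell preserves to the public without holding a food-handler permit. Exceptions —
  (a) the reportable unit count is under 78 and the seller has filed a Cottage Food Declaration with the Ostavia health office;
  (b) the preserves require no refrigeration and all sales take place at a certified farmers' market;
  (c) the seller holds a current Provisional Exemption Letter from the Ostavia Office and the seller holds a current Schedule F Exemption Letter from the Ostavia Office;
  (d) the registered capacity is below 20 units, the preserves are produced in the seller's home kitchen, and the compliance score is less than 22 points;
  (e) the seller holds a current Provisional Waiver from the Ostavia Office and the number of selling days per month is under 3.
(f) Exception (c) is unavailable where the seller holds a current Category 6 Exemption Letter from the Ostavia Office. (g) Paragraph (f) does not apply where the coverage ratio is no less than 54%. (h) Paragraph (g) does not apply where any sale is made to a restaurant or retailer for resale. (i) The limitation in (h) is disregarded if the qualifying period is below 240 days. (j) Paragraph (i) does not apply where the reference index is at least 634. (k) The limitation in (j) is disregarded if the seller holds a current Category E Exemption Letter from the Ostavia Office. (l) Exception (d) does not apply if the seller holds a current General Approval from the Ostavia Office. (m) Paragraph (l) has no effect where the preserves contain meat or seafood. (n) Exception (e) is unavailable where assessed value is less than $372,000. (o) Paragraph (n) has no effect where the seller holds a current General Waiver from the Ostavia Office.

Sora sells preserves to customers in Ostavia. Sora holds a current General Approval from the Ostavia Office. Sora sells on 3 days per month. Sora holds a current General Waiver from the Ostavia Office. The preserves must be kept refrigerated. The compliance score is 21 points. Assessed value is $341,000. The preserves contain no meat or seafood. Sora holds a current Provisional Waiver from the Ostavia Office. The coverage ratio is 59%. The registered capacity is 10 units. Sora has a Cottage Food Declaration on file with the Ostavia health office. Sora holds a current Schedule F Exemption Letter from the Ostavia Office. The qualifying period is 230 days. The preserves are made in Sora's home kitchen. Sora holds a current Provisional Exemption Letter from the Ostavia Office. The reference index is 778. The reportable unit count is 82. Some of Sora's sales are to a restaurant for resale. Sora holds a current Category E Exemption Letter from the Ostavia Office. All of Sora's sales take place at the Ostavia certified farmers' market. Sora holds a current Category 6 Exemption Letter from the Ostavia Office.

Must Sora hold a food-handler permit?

No — exception (c) applies; Sora is not required to hold a food-handler permit.

Exception (a) does not apply: the reportable unit count is 82, not under 78.
Exception (b) does not apply: the preserves require refrigeration.
Exception (c) is satisfied on its face — a current Provisional Exemption Letter is held; a current Schedule F Exemption Letter is held. Under paragraphs (f)–(k): (f) would limit (c) — a current Category 6 Exemption Letter is held — but (g) sets (f) aside: (g) operates against (f): the coverage ratio is 59%, meeting the 54% threshold. (h) would limit (g) — some sales are to a restaurant for resale — but (i) sets (h) aside: (i) operates against (h): the qualifying period is 230 days, below the 240 days limit. (j) would limit (i) — the reference index is 778, meeting the 634 threshold — but (k) sets (j) aside: (k) is engaged — a current Category E Exemption Letter is held. (c) remains available.
Exception (d)'s conditions are all satisfied: the registered capacity is 10 units, below the 20 units limit; the preserves are home-kitchen produced; the compliance score is 21 points, less than the 22 points limit. However, paragraphs (l)–(m) must be considered: (l) operates against (d): a current General Approval is held. (m) is not engaged (the preserves contain no meat or seafood), so (l) stands. So (d) is unavailable.
Exception (e) does not apply: the number of selling days per month is 3, not under 3.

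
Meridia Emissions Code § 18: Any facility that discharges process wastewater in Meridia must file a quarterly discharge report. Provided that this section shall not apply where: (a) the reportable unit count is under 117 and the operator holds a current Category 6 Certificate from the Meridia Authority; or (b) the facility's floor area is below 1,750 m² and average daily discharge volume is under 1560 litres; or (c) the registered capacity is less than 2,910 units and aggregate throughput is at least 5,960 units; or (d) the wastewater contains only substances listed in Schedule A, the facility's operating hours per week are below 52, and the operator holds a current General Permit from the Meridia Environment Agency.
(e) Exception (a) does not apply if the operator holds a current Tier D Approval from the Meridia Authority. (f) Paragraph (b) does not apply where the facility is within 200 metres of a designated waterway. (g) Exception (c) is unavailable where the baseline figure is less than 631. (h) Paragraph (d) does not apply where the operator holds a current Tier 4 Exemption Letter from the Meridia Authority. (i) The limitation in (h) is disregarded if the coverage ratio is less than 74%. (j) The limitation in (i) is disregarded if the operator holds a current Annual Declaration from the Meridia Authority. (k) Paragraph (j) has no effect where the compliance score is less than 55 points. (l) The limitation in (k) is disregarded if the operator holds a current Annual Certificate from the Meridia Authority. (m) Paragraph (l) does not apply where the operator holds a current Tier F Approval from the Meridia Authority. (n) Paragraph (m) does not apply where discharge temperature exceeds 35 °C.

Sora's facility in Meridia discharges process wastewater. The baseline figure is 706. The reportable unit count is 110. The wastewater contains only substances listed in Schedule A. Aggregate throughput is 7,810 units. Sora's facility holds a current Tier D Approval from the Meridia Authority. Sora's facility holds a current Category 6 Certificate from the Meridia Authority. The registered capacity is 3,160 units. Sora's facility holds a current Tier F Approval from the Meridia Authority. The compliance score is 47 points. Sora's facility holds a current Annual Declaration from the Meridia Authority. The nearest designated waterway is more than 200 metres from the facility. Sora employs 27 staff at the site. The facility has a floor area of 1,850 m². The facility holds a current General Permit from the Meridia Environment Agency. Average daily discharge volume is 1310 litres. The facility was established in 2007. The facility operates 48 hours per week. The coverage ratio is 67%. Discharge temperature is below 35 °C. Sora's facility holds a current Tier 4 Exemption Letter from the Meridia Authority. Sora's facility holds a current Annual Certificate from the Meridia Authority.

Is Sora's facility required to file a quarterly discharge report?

All of (a)'s requirements are met (the reportable unit count is 110, under the 117 limit; a current Category 6 Certificate is held). However, paragraph (e) must be considered: (e) is engaged — a current Tier D Approval is held. Exception (a) does not apply.
Exception (b) does not apply: the facility's floor area is 1,850 m², not below 1,750 m².
Exception (c) does not apply: the registered capacity is 3,160 units, not less than 2,910 units.
All of (d)'s requirements are met (the wastewater is Schedule-A-only; the facility's operating hours per week are 48, below the 52 limit; a current General Permit is held). Considering the limiting provisions: (h) would limit (d) — a current Tier 4 Exemption Letter is held — but (i) sets (h) aside: (i) applies — the coverage ratio is 67%, less than the 74% limit. (j) operates (a current Annual Declaration is held), but is overridden by (k): (k) operates against (j): the compliance score is 47 points, less than the 55 points limit. (l) would limit (k) — a current Annual Certificate is held — but (m) sets (l) aside: (m) applies — a current Tier F Approval is held. (n), which would lift (m), is not engaged — discharge temperature is below 35 °C. (d) remains available.

No — exception (d) applies; Sora's facility is not required to file a quarterly discharge report.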